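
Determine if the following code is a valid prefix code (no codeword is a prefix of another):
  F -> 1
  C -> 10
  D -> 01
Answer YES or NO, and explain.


Checking each pair (does one codeword prefix another?):
  F='1' vs C='10': prefix -- VIOLATION

NO -- this is NOT a valid prefix code. F (1) is a prefix of C (10).


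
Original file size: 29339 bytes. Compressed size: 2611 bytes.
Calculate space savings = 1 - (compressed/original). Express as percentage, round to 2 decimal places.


ratio = compressed/original = 2611/29339 = 0.088994
savings = 1 - ratio = 1 - 0.088994 = 0.911006
as a percentage: 0.911006 * 100 = 91.1%

Space savings = 1 - 2611/29339 = 91.1%


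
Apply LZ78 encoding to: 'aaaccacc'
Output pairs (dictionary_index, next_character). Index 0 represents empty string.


LZ78 encoding steps:
Dictionary: {0: ''}
Step 1: w='' (idx 0), next='a' -> output (0, 'a'), add 'a' as idx 1
Step 2: w='a' (idx 1), next='a' -> output (1, 'a'), add 'aa' as idx 2
Step 3: w='' (idx 0), next='c' -> output (0, 'c'), add 'c' as idx 3
Step 4: w='c' (idx 3), next='a' -> output (3, 'a'), add 'ca' as idx 4
Step 5: w='c' (idx 3), next='c' -> output (3, 'c'), add 'cc' as idx 5


Encoded: [(0, 'a'), (1, 'a'), (0, 'c'), (3, 'a'), (3, 'c')]


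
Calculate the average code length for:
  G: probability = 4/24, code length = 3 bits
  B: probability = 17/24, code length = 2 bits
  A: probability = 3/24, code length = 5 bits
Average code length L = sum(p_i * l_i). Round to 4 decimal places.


Weighted contributions p_i * l_i:
  G: (4/24) * 3 = 12/24
  B: (17/24) * 2 = 34/24
  A: (3/24) * 5 = 15/24
Sum = (12 + 34 + 15)/24 = 61/24

L = 61/24 = 2.5417 bits/symbol


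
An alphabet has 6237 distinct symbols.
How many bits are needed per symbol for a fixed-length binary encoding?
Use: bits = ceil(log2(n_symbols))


log2(6237) = 12.6066
Bracket: 2^12 = 4096 < 6237 <= 2^13 = 8192
So ceil(log2(6237)) = 13

bits = ceil(log2(6237)) = ceil(12.6066) = 13 bits


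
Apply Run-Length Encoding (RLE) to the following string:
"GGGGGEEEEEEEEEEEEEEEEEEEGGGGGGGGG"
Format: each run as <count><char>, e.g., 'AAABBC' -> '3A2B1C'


Scanning runs left to right:
  i=0: run of 'G' x 5 -> '5G'
  i=5: run of 'E' x 19 -> '19E'
  i=24: run of 'G' x 9 -> '9G'

RLE = 5G19E9G


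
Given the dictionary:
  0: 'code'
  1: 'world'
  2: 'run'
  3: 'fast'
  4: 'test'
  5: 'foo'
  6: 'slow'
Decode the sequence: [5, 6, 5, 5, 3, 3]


Look up each index in the dictionary:
  5 -> 'foo'
  6 -> 'slow'
  5 -> 'foo'
  5 -> 'foo'
  3 -> 'fast'
  3 -> 'fast'

Decoded: "foo slow foo foo fast fast"


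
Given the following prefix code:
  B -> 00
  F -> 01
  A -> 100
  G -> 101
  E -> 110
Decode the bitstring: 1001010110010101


Decoding step by step:
Bits 100 -> A
Bits 101 -> G
Bits 01 -> F
Bits 100 -> A
Bits 101 -> G
Bits 01 -> F


Decoded message: AGFAGF


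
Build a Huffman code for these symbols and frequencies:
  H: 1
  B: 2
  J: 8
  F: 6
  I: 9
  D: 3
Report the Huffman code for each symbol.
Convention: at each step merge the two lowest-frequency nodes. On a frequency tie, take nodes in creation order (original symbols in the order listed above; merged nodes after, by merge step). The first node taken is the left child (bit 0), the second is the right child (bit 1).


Huffman tree construction:
Step 1: Merge H(1) + B(2) = 3
Step 2: Merge D(3) + (H+B)(3) = 6
Step 3: Merge F(6) + (D+(H+B))(6) = 12
Step 4: Merge J(8) + I(9) = 17
Step 5: Merge (F+(D+(H+B)))(12) + (J+I)(17) = 29
Read each symbol's code off the tree from the root (left child = 0, right child = 1).

Codes:
  H: 0110 (length 4)
  B: 0111 (length 4)
  J: 10 (length 2)
  F: 00 (length 2)
  I: 11 (length 2)
  D: 010 (length 3)
Average code length: 67/29 = 2.3103 bits/symbol


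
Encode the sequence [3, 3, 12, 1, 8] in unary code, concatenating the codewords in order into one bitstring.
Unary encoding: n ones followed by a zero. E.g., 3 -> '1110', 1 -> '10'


Encode each number as n ones followed by a terminating 0:
  3 -> 1110 (4 bits)
  3 -> 1110 (4 bits)
  12 -> 1111111111110 (13 bits)
  1 -> 10 (2 bits)
  8 -> 111111110 (9 bits)
Total length = 4 + 4 + 13 + 2 + 9 = 32 bits.

Unary([3, 3, 12, 1, 8]) = 11101110111111111111010111111110 (32 bits)


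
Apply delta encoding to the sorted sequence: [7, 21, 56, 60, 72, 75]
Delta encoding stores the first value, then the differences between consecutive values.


First value: 7
Deltas:
  21 - 7 = 14
  56 - 21 = 35
  60 - 56 = 4
  72 - 60 = 12
  75 - 72 = 3


Delta encoded: [7, 14, 35, 4, 12, 3]


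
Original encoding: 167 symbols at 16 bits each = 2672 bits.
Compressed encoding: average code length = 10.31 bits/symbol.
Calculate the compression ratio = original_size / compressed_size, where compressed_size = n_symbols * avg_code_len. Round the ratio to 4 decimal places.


original_size = n_symbols * orig_bits = 167 * 16 = 2672 bits
compressed_size = n_symbols * avg_code_len = 167 * 10.31 = 1721.77 bits
ratio = original_size / compressed_size = 2672 / 1721.77 = 1.5519

Compression ratio = 1.5519


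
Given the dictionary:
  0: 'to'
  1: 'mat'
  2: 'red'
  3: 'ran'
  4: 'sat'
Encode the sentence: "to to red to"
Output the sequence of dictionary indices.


Look up each word in the dictionary:
  'to' -> 0
  'to' -> 0
  'red' -> 2
  'to' -> 0

Encoded: [0, 0, 2, 0]


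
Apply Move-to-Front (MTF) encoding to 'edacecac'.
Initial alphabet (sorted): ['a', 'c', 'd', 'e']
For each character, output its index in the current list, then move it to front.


MTF encoding:
'e': index 3 in ['a', 'c', 'd', 'e'] -> ['e', 'a', 'c', 'd']
'd': index 3 in ['e', 'a', 'c', 'd'] -> ['d', 'e', 'a', 'c']
'a': index 2 in ['d', 'e', 'a', 'c'] -> ['a', 'd', 'e', 'c']
'c': index 3 in ['a', 'd', 'e', 'c'] -> ['c', 'a', 'd', 'e']
'e': index 3 in ['c', 'a', 'd', 'e'] -> ['e', 'c', 'a', 'd']
'c': index 1 in ['e', 'c', 'a', 'd'] -> ['c', 'e', 'a', 'd']
'a': index 2 in ['c', 'e', 'a', 'd'] -> ['a', 'c', 'e', 'd']
'c': index 1 in ['a', 'c', 'e', 'd'] -> ['c', 'a', 'e', 'd']


Output: [3, 3, 2, 3, 3, 1, 2, 1]


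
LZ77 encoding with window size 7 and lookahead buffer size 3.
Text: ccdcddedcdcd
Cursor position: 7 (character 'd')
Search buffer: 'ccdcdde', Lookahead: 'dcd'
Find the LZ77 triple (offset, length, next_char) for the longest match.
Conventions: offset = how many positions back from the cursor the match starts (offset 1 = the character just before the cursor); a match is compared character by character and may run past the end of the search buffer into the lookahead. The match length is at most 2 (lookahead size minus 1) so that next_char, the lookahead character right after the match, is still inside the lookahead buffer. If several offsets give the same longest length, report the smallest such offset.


Try each offset into the search buffer:
  offset=1 (pos 6, char 'e'): match length 0
  offset=2 (pos 5, char 'd'): match length 1
  offset=3 (pos 4, char 'd'): match length 1
  offset=4 (pos 3, char 'c'): match length 0
  offset=5 (pos 2, char 'd'): match length 2
  offset=6 (pos 1, char 'c'): match length 0
  offset=7 (pos 0, char 'c'): match length 0
Longest match has length 2 at offset 5.
next_char = character at position 7 + 2 = 9 -> 'd'

Best match: offset=5, length=2 (matching 'dc' starting at position 2)
LZ77 triple: (5, 2, 'd')


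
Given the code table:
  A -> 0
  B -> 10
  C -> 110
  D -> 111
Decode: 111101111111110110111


Decoding:
111 -> D
10 -> B
111 -> D
111 -> D
111 -> D
0 -> A
110 -> C
111 -> D


Result: DBDDDACD


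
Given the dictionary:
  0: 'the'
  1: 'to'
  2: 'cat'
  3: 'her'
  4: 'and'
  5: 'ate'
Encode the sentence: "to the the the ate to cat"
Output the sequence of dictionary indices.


Look up each word in the dictionary:
  'to' -> 1
  'the' -> 0
  'the' -> 0
  'the' -> 0
  'ate' -> 5
  'to' -> 1
  'cat' -> 2

Encoded: [1, 0, 0, 0, 5, 1, 2]


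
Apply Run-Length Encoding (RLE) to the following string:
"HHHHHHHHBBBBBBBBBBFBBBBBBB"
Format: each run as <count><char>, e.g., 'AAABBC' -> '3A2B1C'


Scanning runs left to right:
  i=0: run of 'H' x 8 -> '8H'
  i=8: run of 'B' x 10 -> '10B'
  i=18: run of 'F' x 1 -> '1F'
  i=19: run of 'B' x 7 -> '7B'

RLE = 8H10B1F7B


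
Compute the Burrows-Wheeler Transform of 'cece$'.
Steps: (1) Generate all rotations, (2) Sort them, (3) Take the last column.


Rotations (sorted):
  0: $cece -> last char: e
  1: ce$ce -> last char: e
  2: cece$ -> last char: $
  3: e$cec -> last char: c
  4: ece$c -> last char: c


BWT = ee$cc


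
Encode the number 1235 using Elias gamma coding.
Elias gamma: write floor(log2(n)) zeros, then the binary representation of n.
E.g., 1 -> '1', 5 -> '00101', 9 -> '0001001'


num_bits = floor(log2(1235)) + 1 = 11
leading_zeros = num_bits - 1 = 10
binary(1235) = 10011010011

Elias gamma(1235) = '0000000000' + '10011010011' = 000000000010011010011 (21 bits)


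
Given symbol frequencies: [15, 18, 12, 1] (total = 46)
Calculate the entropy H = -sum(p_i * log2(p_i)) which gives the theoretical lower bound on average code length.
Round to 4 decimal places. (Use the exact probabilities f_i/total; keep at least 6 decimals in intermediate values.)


Per-symbol terms -p_i * log2(p_i) with p_i = f_i/46:
  p = 15/46 = 0.326087: log2(p) = -1.616671, -p*log2(p) = 0.527175
  p = 18/46 = 0.391304: log2(p) = -1.353637, -p*log2(p) = 0.529684
  p = 12/46 = 0.260870: log2(p) = -1.938599, -p*log2(p) = 0.505722
  p = 1/46 = 0.021739: log2(p) = -5.523562, -p*log2(p) = 0.120077
H = 0.527175 + 0.529684 + 0.505722 + 0.120077 = 1.682658

H = 1.6827 bits/symbol


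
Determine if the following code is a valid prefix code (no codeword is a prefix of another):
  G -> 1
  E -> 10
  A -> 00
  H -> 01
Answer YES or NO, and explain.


Checking each pair (does one codeword prefix another?):
  G='1' vs E='10': prefix -- VIOLATION

NO -- this is NOT a valid prefix code. G (1) is a prefix of E (10).


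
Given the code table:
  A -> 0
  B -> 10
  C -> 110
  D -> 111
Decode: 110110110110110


Decoding:
110 -> C
110 -> C
110 -> C
110 -> C
110 -> C


Result: CCCCC


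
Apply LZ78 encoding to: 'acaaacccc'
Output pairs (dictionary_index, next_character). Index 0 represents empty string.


LZ78 encoding steps:
Dictionary: {0: ''}
Step 1: w='' (idx 0), next='a' -> output (0, 'a'), add 'a' as idx 1
Step 2: w='' (idx 0), next='c' -> output (0, 'c'), add 'c' as idx 2
Step 3: w='a' (idx 1), next='a' -> output (1, 'a'), add 'aa' as idx 3
Step 4: w='a' (idx 1), next='c' -> output (1, 'c'), add 'ac' as idx 4
Step 5: w='c' (idx 2), next='c' -> output (2, 'c'), add 'cc' as idx 5
Step 6: w='c' (idx 2), end of input -> output (2, '')


Encoded: [(0, 'a'), (0, 'c'), (1, 'a'), (1, 'c'), (2, 'c'), (2, '')]


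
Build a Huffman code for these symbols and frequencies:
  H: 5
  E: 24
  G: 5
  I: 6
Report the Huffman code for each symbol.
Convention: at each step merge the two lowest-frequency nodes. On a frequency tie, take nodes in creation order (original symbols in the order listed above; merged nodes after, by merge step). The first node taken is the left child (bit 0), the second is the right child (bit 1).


Huffman tree construction:
Step 1: Merge H(5) + G(5) = 10
Step 2: Merge I(6) + (H+G)(10) = 16
Step 3: Merge (I+(H+G))(16) + E(24) = 40
Read each symbol's code off the tree from the root (left child = 0, right child = 1).

Codes:
  H: 010 (length 3)
  E: 1 (length 1)
  G: 011 (length 3)
  I: 00 (length 2)
Average code length: 66/40 = 1.6500 bits/symbol


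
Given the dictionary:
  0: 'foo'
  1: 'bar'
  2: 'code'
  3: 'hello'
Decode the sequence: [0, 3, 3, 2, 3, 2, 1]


Look up each index in the dictionary:
  0 -> 'foo'
  3 -> 'hello'
  3 -> 'hello'
  2 -> 'code'
  3 -> 'hello'
  2 -> 'code'
  1 -> 'bar'

Decoded: "foo hello hello code hello code bar"


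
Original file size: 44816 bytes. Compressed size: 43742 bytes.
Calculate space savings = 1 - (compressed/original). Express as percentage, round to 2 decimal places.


ratio = compressed/original = 43742/44816 = 0.976035
savings = 1 - ratio = 1 - 0.976035 = 0.023965
as a percentage: 0.023965 * 100 = 2.4%

Space savings = 1 - 43742/44816 = 2.4%


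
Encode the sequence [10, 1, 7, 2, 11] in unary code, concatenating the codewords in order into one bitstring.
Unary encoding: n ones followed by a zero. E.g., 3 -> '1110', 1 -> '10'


Encode each number as n ones followed by a terminating 0:
  10 -> 11111111110 (11 bits)
  1 -> 10 (2 bits)
  7 -> 11111110 (8 bits)
  2 -> 110 (3 bits)
  11 -> 111111111110 (12 bits)
Total length = 11 + 2 + 8 + 3 + 12 = 36 bits.

Unary([10, 1, 7, 2, 11]) = 111111111101011111110110111111111110 (36 bits)


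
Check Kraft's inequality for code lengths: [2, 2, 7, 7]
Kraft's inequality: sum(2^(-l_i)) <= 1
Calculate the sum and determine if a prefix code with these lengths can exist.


Sum = 2^(-2) + 2^(-2) + 2^(-7) + 2^(-7)
    = 0.25 + 0.25 + 0.0078125 + 0.0078125
    = 66/128 = 0.515625
Since 0.515625 <= 1, Kraft's inequality IS satisfied.
A prefix code with these lengths CAN exist.

Kraft sum = 0.515625. Satisfied.


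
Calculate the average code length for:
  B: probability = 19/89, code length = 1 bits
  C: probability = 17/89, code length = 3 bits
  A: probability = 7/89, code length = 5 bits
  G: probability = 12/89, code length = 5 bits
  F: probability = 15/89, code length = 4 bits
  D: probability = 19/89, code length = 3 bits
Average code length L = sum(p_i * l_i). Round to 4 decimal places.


Weighted contributions p_i * l_i:
  B: (19/89) * 1 = 19/89
  C: (17/89) * 3 = 51/89
  A: (7/89) * 5 = 35/89
  G: (12/89) * 5 = 60/89
  F: (15/89) * 4 = 60/89
  D: (19/89) * 3 = 57/89
Sum = (19 + 51 + 35 + 60 + 60 + 57)/89 = 282/89

L = 282/89 = 3.1685 bits/symbol


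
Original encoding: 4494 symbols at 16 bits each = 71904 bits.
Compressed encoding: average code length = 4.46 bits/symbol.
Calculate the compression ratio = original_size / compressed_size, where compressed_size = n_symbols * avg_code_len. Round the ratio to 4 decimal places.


original_size = n_symbols * orig_bits = 4494 * 16 = 71904 bits
compressed_size = n_symbols * avg_code_len = 4494 * 4.46 = 20043.24 bits
ratio = original_size / compressed_size = 71904 / 20043.24 = 3.5874

Compression ratio = 3.5874


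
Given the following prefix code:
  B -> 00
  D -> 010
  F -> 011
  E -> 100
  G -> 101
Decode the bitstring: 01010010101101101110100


Decoding step by step:
Bits 010 -> D
Bits 100 -> E
Bits 101 -> G
Bits 011 -> F
Bits 011 -> F
Bits 011 -> F
Bits 101 -> G
Bits 00 -> B


Decoded message: DEGFFFGB


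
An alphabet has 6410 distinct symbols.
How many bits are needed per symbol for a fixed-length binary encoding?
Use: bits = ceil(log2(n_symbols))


log2(6410) = 12.6461
Bracket: 2^12 = 4096 < 6410 <= 2^13 = 8192
So ceil(log2(6410)) = 13

bits = ceil(log2(6410)) = ceil(12.6461) = 13 bits


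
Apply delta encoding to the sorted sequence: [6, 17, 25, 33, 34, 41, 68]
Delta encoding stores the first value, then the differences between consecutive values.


First value: 6
Deltas:
  17 - 6 = 11
  25 - 17 = 8
  33 - 25 = 8
  34 - 33 = 1
  41 - 34 = 7
  68 - 41 = 27


Delta encoded: [6, 11, 8, 8, 1, 7, 27]


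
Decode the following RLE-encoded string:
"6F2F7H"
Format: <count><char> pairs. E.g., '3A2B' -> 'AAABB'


Expanding each <count><char> pair:
  6F -> 'FFFFFF'
  2F -> 'FF'
  7H -> 'HHHHHHH'

Decoded = FFFFFFFFHHHHHHH


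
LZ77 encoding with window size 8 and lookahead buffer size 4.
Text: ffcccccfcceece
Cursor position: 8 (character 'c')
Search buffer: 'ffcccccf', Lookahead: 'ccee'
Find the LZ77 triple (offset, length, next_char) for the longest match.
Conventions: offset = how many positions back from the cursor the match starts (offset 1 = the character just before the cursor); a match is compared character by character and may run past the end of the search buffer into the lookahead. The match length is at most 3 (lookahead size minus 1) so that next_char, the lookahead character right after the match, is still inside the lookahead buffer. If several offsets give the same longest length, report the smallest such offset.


Try each offset into the search buffer:
  offset=1 (pos 7, char 'f'): match length 0
  offset=2 (pos 6, char 'c'): match length 1
  offset=3 (pos 5, char 'c'): match length 2
  offset=4 (pos 4, char 'c'): match length 2
  offset=5 (pos 3, char 'c'): match length 2
  offset=6 (pos 2, char 'c'): match length 2
  offset=7 (pos 1, char 'f'): match length 0
  offset=8 (pos 0, char 'f'): match length 0
Longest match has length 2, found at offsets 3, 4, 5, 6; take the smallest, offset 3.
next_char = character at position 8 + 2 = 10 -> 'e'

Best match: offset=3, length=2 (matching 'cc' starting at position 5)
LZ77 triple: (3, 2, 'e')


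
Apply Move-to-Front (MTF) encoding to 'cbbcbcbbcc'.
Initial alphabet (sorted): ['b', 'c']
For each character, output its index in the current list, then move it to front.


MTF encoding:
'c': index 1 in ['b', 'c'] -> ['c', 'b']
'b': index 1 in ['c', 'b'] -> ['b', 'c']
'b': index 0 in ['b', 'c'] -> ['b', 'c']
'c': index 1 in ['b', 'c'] -> ['c', 'b']
'b': index 1 in ['c', 'b'] -> ['b', 'c']
'c': index 1 in ['b', 'c'] -> ['c', 'b']
'b': index 1 in ['c', 'b'] -> ['b', 'c']
'b': index 0 in ['b', 'c'] -> ['b', 'c']
'c': index 1 in ['b', 'c'] -> ['c', 'b']
'c': index 0 in ['c', 'b'] -> ['c', 'b']


Output: [1, 1, 0, 1, 1, 1, 1, 0, 1, 0]


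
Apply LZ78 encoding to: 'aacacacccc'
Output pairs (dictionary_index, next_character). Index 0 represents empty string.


LZ78 encoding steps:
Dictionary: {0: ''}
Step 1: w='' (idx 0), next='a' -> output (0, 'a'), add 'a' as idx 1
Step 2: w='a' (idx 1), next='c' -> output (1, 'c'), add 'ac' as idx 2
Step 3: w='ac' (idx 2), next='a' -> output (2, 'a'), add 'aca' as idx 3
Step 4: w='' (idx 0), next='c' -> output (0, 'c'), add 'c' as idx 4
Step 5: w='c' (idx 4), next='c' -> output (4, 'c'), add 'cc' as idx 5
Step 6: w='c' (idx 4), end of input -> output (4, '')


Encoded: [(0, 'a'), (1, 'c'), (2, 'a'), (0, 'c'), (4, 'c'), (4, '')]


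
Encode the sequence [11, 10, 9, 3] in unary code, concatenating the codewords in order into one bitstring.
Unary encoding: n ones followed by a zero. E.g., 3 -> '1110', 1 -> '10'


Encode each number as n ones followed by a terminating 0:
  11 -> 111111111110 (12 bits)
  10 -> 11111111110 (11 bits)
  9 -> 1111111110 (10 bits)
  3 -> 1110 (4 bits)
Total length = 12 + 11 + 10 + 4 = 37 bits.

Unary([11, 10, 9, 3]) = 1111111111101111111111011111111101110 (37 bits)


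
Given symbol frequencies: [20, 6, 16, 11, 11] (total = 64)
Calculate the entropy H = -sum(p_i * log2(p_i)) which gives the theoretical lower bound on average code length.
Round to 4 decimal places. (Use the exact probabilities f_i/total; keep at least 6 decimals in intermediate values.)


Per-symbol terms -p_i * log2(p_i) with p_i = f_i/64:
  p = 20/64 = 0.312500: log2(p) = -1.678072, -p*log2(p) = 0.524397
  p = 6/64 = 0.093750: log2(p) = -3.415037, -p*log2(p) = 0.320160
  p = 16/64 = 0.250000: log2(p) = -2.000000, -p*log2(p) = 0.500000
  p = 11/64 = 0.171875: log2(p) = -2.540568, -p*log2(p) = 0.436660
  p = 11/64 = 0.171875: log2(p) = -2.540568, -p*log2(p) = 0.436660
H = 0.524397 + 0.320160 + 0.500000 + 0.436660 + 0.436660 = 2.217877

H = 2.2179 bits/symbol


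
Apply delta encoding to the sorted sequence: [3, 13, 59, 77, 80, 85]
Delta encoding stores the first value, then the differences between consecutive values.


First value: 3
Deltas:
  13 - 3 = 10
  59 - 13 = 46
  77 - 59 = 18
  80 - 77 = 3
  85 - 80 = 5


Delta encoded: [3, 10, 46, 18, 3, 5]


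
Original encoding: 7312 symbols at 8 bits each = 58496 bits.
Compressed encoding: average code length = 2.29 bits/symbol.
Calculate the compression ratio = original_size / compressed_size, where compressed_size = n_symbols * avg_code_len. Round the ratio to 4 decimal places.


original_size = n_symbols * orig_bits = 7312 * 8 = 58496 bits
compressed_size = n_symbols * avg_code_len = 7312 * 2.29 = 16744.48 bits
ratio = original_size / compressed_size = 58496 / 16744.48 = 3.4934

Compression ratio = 3.4934


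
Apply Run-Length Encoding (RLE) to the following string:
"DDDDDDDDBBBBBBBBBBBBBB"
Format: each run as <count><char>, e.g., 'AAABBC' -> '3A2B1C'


Scanning runs left to right:
  i=0: run of 'D' x 8 -> '8D'
  i=8: run of 'B' x 14 -> '14B'

RLE = 8D14B


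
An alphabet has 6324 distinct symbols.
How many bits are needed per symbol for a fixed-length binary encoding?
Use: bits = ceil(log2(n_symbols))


log2(6324) = 12.6266
Bracket: 2^12 = 4096 < 6324 <= 2^13 = 8192
So ceil(log2(6324)) = 13

bits = ceil(log2(6324)) = ceil(12.6266) = 13 bits


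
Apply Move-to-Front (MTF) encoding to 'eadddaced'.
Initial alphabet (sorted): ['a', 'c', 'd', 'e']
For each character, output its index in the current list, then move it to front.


MTF encoding:
'e': index 3 in ['a', 'c', 'd', 'e'] -> ['e', 'a', 'c', 'd']
'a': index 1 in ['e', 'a', 'c', 'd'] -> ['a', 'e', 'c', 'd']
'd': index 3 in ['a', 'e', 'c', 'd'] -> ['d', 'a', 'e', 'c']
'd': index 0 in ['d', 'a', 'e', 'c'] -> ['d', 'a', 'e', 'c']
'd': index 0 in ['d', 'a', 'e', 'c'] -> ['d', 'a', 'e', 'c']
'a': index 1 in ['d', 'a', 'e', 'c'] -> ['a', 'd', 'e', 'c']
'c': index 3 in ['a', 'd', 'e', 'c'] -> ['c', 'a', 'd', 'e']
'e': index 3 in ['c', 'a', 'd', 'e'] -> ['e', 'c', 'a', 'd']
'd': index 3 in ['e', 'c', 'a', 'd'] -> ['d', 'e', 'c', 'a']


Output: [3, 1, 3, 0, 0, 1, 3, 3, 3]


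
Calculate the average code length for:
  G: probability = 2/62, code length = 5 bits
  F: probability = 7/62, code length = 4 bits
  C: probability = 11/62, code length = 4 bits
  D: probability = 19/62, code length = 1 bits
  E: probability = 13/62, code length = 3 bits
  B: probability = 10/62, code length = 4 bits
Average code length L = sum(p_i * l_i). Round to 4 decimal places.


Weighted contributions p_i * l_i:
  G: (2/62) * 5 = 10/62
  F: (7/62) * 4 = 28/62
  C: (11/62) * 4 = 44/62
  D: (19/62) * 1 = 19/62
  E: (13/62) * 3 = 39/62
  B: (10/62) * 4 = 40/62
Sum = (10 + 28 + 44 + 19 + 39 + 40)/62 = 180/62

L = 180/62 = 2.9032 bits/symbol


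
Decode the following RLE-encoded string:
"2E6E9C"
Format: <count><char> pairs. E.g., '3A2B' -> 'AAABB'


Expanding each <count><char> pair:
  2E -> 'EE'
  6E -> 'EEEEEE'
  9C -> 'CCCCCCCCC'

Decoded = EEEEEEEECCCCCCCCC


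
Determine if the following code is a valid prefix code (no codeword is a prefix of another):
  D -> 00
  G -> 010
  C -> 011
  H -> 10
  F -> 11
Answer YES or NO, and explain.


Checking each pair (does one codeword prefix another?):
  D='00' vs G='010': no prefix
  D='00' vs C='011': no prefix
  D='00' vs H='10': no prefix
  D='00' vs F='11': no prefix
  G='010' vs D='00': no prefix
  G='010' vs C='011': no prefix
  G='010' vs H='10': no prefix
  G='010' vs F='11': no prefix
  C='011' vs D='00': no prefix
  C='011' vs G='010': no prefix
  C='011' vs H='10': no prefix
  C='011' vs F='11': no prefix
  H='10' vs D='00': no prefix
  H='10' vs G='010': no prefix
  H='10' vs C='011': no prefix
  H='10' vs F='11': no prefix
  F='11' vs D='00': no prefix
  F='11' vs G='010': no prefix
  F='11' vs C='011': no prefix
  F='11' vs H='10': no prefix
No violation found over all pairs.

YES -- this is a valid prefix code. No codeword is a prefix of any other codeword.


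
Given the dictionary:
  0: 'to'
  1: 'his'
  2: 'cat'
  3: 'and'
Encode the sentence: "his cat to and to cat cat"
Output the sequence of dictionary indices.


Look up each word in the dictionary:
  'his' -> 1
  'cat' -> 2
  'to' -> 0
  'and' -> 3
  'to' -> 0
  'cat' -> 2
  'cat' -> 2

Encoded: [1, 2, 0, 3, 0, 2, 2]


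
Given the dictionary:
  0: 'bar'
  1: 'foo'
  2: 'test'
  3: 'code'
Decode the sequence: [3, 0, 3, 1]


Look up each index in the dictionary:
  3 -> 'code'
  0 -> 'bar'
  3 -> 'code'
  1 -> 'foo'

Decoded: "code bar code foo"


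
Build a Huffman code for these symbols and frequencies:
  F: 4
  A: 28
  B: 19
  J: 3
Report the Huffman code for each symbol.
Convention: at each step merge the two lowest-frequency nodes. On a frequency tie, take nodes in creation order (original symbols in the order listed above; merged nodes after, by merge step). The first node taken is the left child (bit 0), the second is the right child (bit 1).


Huffman tree construction:
Step 1: Merge J(3) + F(4) = 7
Step 2: Merge (J+F)(7) + B(19) = 26
Step 3: Merge ((J+F)+B)(26) + A(28) = 54
Read each symbol's code off the tree from the root (left child = 0, right child = 1).

Codes:
  F: 001 (length 3)
  A: 1 (length 1)
  B: 01 (length 2)
  J: 000 (length 3)
Average code length: 87/54 = 1.6111 bits/symbol


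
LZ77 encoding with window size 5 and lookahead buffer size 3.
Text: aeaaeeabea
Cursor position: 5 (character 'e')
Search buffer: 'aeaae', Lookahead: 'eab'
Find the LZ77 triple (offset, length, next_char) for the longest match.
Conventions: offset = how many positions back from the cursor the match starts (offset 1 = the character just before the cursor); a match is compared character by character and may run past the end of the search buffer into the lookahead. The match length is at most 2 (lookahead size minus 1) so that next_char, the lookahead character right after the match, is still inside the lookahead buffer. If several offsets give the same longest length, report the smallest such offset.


Try each offset into the search buffer:
  offset=1 (pos 4, char 'e'): match length 1
  offset=2 (pos 3, char 'a'): match length 0
  offset=3 (pos 2, char 'a'): match length 0
  offset=4 (pos 1, char 'e'): match length 2
  offset=5 (pos 0, char 'a'): match length 0
Longest match has length 2 at offset 4.
next_char = character at position 5 + 2 = 7 -> 'b'

Best match: offset=4, length=2 (matching 'ea' starting at position 1)
LZ77 triple: (4, 2, 'b')


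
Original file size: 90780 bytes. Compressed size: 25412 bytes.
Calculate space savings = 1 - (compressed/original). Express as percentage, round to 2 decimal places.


ratio = compressed/original = 25412/90780 = 0.279929
savings = 1 - ratio = 1 - 0.279929 = 0.720071
as a percentage: 0.720071 * 100 = 72.01%

Space savings = 1 - 25412/90780 = 72.01%


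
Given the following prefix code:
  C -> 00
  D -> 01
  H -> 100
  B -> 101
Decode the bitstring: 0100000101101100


Decoding step by step:
Bits 01 -> D
Bits 00 -> C
Bits 00 -> C
Bits 01 -> D
Bits 01 -> D
Bits 101 -> B
Bits 100 -> H


Decoded message: DCCDDBH


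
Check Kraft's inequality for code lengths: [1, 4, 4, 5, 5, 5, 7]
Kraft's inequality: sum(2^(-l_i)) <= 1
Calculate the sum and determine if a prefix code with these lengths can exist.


Sum = 2^(-1) + 2^(-4) + 2^(-4) + 2^(-5) + 2^(-5) + 2^(-5) + 2^(-7)
    = 0.5 + 0.0625 + 0.0625 + 0.03125 + 0.03125 + 0.03125 + 0.0078125
    = 93/128 = 0.7265625
Since 0.7265625 <= 1, Kraft's inequality IS satisfied.
A prefix code with these lengths CAN exist.

Kraft sum = 0.7265625. Satisfied.


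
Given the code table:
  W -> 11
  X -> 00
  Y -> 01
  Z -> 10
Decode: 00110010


Decoding:
00 -> X
11 -> W
00 -> X
10 -> Z


Result: XWXZ


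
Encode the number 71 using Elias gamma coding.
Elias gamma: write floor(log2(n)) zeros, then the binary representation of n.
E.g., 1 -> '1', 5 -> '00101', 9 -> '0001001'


num_bits = floor(log2(71)) + 1 = 7
leading_zeros = num_bits - 1 = 6
binary(71) = 1000111

Elias gamma(71) = '000000' + '1000111' = 0000001000111 (13 bits)


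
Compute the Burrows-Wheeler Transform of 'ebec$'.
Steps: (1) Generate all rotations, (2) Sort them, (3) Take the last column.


Rotations (sorted):
  0: $ebec -> last char: c
  1: bec$e -> last char: e
  2: c$ebe -> last char: e
  3: ebec$ -> last char: $
  4: ec$eb -> last char: b


BWT = cee$b


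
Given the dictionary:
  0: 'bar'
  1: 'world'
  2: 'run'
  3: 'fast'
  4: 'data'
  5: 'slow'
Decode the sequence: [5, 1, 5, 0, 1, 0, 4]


Look up each index in the dictionary:
  5 -> 'slow'
  1 -> 'world'
  5 -> 'slow'
  0 -> 'bar'
  1 -> 'world'
  0 -> 'bar'
  4 -> 'data'

Decoded: "slow world slow bar world bar data"


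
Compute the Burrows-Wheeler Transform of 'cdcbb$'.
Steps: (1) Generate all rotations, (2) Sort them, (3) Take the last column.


Rotations (sorted):
  0: $cdcbb -> last char: b
  1: b$cdcb -> last char: b
  2: bb$cdc -> last char: c
  3: cbb$cd -> last char: d
  4: cdcbb$ -> last char: $
  5: dcbb$c -> last char: c


BWT = bbcd$c


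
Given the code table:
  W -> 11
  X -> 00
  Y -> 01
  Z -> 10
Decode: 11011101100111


Decoding:
11 -> W
01 -> Y
11 -> W
01 -> Y
10 -> Z
01 -> Y
11 -> W


Result: WYWYZYW


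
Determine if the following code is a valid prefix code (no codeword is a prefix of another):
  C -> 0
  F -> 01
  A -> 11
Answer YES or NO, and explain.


Checking each pair (does one codeword prefix another?):
  C='0' vs F='01': prefix -- VIOLATION

NO -- this is NOT a valid prefix code. C (0) is a prefix of F (01).


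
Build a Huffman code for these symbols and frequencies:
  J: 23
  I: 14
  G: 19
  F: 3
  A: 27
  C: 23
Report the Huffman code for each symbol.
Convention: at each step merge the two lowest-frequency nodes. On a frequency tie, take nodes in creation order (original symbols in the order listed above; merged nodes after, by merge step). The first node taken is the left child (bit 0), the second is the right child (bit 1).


Huffman tree construction:
Step 1: Merge F(3) + I(14) = 17
Step 2: Merge (F+I)(17) + G(19) = 36
Step 3: Merge J(23) + C(23) = 46
Step 4: Merge A(27) + ((F+I)+G)(36) = 63
Step 5: Merge (J+C)(46) + (A+((F+I)+G))(63) = 109
Read each symbol's code off the tree from the root (left child = 0, right child = 1).

Codes:
  J: 00 (length 2)
  I: 1101 (length 4)
  G: 111 (length 3)
  F: 1100 (length 4)
  A: 10 (length 2)
  C: 01 (length 2)
Average code length: 271/109 = 2.4862 bits/symbol


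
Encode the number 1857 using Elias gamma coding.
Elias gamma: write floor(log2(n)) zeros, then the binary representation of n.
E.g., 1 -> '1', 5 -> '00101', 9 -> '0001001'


num_bits = floor(log2(1857)) + 1 = 11
leading_zeros = num_bits - 1 = 10
binary(1857) = 11101000001

Elias gamma(1857) = '0000000000' + '11101000001' = 000000000011101000001 (21 bits)


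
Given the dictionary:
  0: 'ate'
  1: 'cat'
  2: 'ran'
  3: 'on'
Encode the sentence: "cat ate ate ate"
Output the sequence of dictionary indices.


Look up each word in the dictionary:
  'cat' -> 1
  'ate' -> 0
  'ate' -> 0
  'ate' -> 0

Encoded: [1, 0, 0, 0]


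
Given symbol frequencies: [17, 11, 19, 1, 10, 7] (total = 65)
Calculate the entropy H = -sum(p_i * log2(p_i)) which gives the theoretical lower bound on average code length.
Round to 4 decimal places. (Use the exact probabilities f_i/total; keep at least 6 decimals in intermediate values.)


Per-symbol terms -p_i * log2(p_i) with p_i = f_i/65:
  p = 17/65 = 0.261538: log2(p) = -1.934905, -p*log2(p) = 0.506052
  p = 11/65 = 0.169231: log2(p) = -2.562936, -p*log2(p) = 0.433728
  p = 19/65 = 0.292308: log2(p) = -1.774440, -p*log2(p) = 0.518683
  p = 1/65 = 0.015385: log2(p) = -6.022368, -p*log2(p) = 0.092652
  p = 10/65 = 0.153846: log2(p) = -2.700440, -p*log2(p) = 0.415452
  p = 7/65 = 0.107692: log2(p) = -3.215013, -p*log2(p) = 0.346232
H = 0.506052 + 0.433728 + 0.518683 + 0.092652 + 0.415452 + 0.346232 = 2.312799

H = 2.3128 bits/symbol


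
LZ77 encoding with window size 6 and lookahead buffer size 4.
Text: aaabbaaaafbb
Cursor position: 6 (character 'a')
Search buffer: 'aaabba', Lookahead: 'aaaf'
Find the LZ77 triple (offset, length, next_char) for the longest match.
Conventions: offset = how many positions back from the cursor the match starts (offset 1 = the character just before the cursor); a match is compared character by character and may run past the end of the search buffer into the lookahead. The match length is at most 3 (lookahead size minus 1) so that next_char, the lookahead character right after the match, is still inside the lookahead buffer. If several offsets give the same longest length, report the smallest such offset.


Try each offset into the search buffer:
  offset=1 (pos 5, char 'a'): match length 3
  offset=2 (pos 4, char 'b'): match length 0
  offset=3 (pos 3, char 'b'): match length 0
  offset=4 (pos 2, char 'a'): match length 1
  offset=5 (pos 1, char 'a'): match length 2
  offset=6 (pos 0, char 'a'): match length 3
Longest match has length 3, found at offsets 1, 6; take the smallest, offset 1.
next_char = character at position 6 + 3 = 9 -> 'f'

Best match: offset=1, length=3 (matching 'aaa' starting at position 5)
LZ77 triple: (1, 3, 'f')


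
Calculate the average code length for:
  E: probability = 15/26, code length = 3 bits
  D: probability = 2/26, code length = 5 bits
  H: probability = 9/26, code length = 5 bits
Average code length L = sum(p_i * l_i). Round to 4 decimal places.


Weighted contributions p_i * l_i:
  E: (15/26) * 3 = 45/26
  D: (2/26) * 5 = 10/26
  H: (9/26) * 5 = 45/26
Sum = (45 + 10 + 45)/26 = 100/26

L = 100/26 = 3.8462 bits/symbol


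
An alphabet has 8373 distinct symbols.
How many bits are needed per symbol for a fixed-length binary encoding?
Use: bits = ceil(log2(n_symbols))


log2(8373) = 13.0315
Bracket: 2^13 = 8192 < 8373 <= 2^14 = 16384
So ceil(log2(8373)) = 14

bits = ceil(log2(8373)) = ceil(13.0315) = 14 bits


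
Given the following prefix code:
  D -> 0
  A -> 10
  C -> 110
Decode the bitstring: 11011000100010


Decoding step by step:
Bits 110 -> C
Bits 110 -> C
Bits 0 -> D
Bits 0 -> D
Bits 10 -> A
Bits 0 -> D
Bits 0 -> D
Bits 10 -> A


Decoded message: CCDDADDA


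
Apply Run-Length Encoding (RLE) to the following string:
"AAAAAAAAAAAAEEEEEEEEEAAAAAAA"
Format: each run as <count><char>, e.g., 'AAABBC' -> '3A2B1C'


Scanning runs left to right:
  i=0: run of 'A' x 12 -> '12A'
  i=12: run of 'E' x 9 -> '9E'
  i=21: run of 'A' x 7 -> '7A'

RLE = 12A9E7A


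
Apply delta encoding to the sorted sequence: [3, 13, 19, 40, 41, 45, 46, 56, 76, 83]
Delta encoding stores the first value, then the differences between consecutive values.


First value: 3
Deltas:
  13 - 3 = 10
  19 - 13 = 6
  40 - 19 = 21
  41 - 40 = 1
  45 - 41 = 4
  46 - 45 = 1
  56 - 46 = 10
  76 - 56 = 20
  83 - 76 = 7


Delta encoded: [3, 10, 6, 21, 1, 4, 1, 10, 20, 7]


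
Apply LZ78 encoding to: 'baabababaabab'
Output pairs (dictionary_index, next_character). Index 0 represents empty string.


LZ78 encoding steps:
Dictionary: {0: ''}
Step 1: w='' (idx 0), next='b' -> output (0, 'b'), add 'b' as idx 1
Step 2: w='' (idx 0), next='a' -> output (0, 'a'), add 'a' as idx 2
Step 3: w='a' (idx 2), next='b' -> output (2, 'b'), add 'ab' as idx 3
Step 4: w='ab' (idx 3), next='a' -> output (3, 'a'), add 'aba' as idx 4
Step 5: w='b' (idx 1), next='a' -> output (1, 'a'), add 'ba' as idx 5
Step 6: w='aba' (idx 4), next='b' -> output (4, 'b'), add 'abab' as idx 6


Encoded: [(0, 'b'), (0, 'a'), (2, 'b'), (3, 'a'), (1, 'a'), (4, 'b')]


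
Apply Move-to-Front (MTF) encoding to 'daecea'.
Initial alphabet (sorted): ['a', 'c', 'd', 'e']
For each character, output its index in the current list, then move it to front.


MTF encoding:
'd': index 2 in ['a', 'c', 'd', 'e'] -> ['d', 'a', 'c', 'e']
'a': index 1 in ['d', 'a', 'c', 'e'] -> ['a', 'd', 'c', 'e']
'e': index 3 in ['a', 'd', 'c', 'e'] -> ['e', 'a', 'd', 'c']
'c': index 3 in ['e', 'a', 'd', 'c'] -> ['c', 'e', 'a', 'd']
'e': index 1 in ['c', 'e', 'a', 'd'] -> ['e', 'c', 'a', 'd']
'a': index 2 in ['e', 'c', 'a', 'd'] -> ['a', 'e', 'c', 'd']


Output: [2, 1, 3, 3, 1, 2]


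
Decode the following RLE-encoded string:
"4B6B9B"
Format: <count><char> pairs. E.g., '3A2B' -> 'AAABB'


Expanding each <count><char> pair:
  4B -> 'BBBB'
  6B -> 'BBBBBB'
  9B -> 'BBBBBBBBB'

Decoded = BBBBBBBBBBBBBBBBBBB


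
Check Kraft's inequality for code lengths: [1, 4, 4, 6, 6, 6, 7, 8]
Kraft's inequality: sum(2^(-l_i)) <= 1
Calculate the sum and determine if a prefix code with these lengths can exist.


Sum = 2^(-1) + 2^(-4) + 2^(-4) + 2^(-6) + 2^(-6) + 2^(-6) + 2^(-7) + 2^(-8)
    = 0.5 + 0.0625 + 0.0625 + 0.015625 + 0.015625 + 0.015625 + 0.0078125 + 0.00390625
    = 175/256 = 0.68359375
Since 0.68359375 <= 1, Kraft's inequality IS satisfied.
A prefix code with these lengths CAN exist.

Kraft sum = 0.68359375. Satisfied.


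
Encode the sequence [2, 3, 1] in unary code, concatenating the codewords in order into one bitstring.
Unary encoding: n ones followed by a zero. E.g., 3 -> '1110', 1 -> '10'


Encode each number as n ones followed by a terminating 0:
  2 -> 110 (3 bits)
  3 -> 1110 (4 bits)
  1 -> 10 (2 bits)
Total length = 3 + 4 + 2 = 9 bits.

Unary([2, 3, 1]) = 110111010 (9 bits)


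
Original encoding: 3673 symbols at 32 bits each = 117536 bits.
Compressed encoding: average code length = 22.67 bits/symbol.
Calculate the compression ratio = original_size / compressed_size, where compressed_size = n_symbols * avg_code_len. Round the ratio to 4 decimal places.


original_size = n_symbols * orig_bits = 3673 * 32 = 117536 bits
compressed_size = n_symbols * avg_code_len = 3673 * 22.67 = 83266.91 bits
ratio = original_size / compressed_size = 117536 / 83266.91 = 1.4116

Compression ratio = 1.4116


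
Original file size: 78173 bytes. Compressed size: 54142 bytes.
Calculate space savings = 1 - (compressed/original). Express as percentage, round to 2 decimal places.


ratio = compressed/original = 54142/78173 = 0.692592
savings = 1 - ratio = 1 - 0.692592 = 0.307408
as a percentage: 0.307408 * 100 = 30.74%

Space savings = 1 - 54142/78173 = 30.74%


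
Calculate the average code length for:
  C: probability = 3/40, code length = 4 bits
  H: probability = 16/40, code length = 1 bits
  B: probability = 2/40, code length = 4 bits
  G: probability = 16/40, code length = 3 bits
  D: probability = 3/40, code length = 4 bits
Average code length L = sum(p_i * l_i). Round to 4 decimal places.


Weighted contributions p_i * l_i:
  C: (3/40) * 4 = 12/40
  H: (16/40) * 1 = 16/40
  B: (2/40) * 4 = 8/40
  G: (16/40) * 3 = 48/40
  D: (3/40) * 4 = 12/40
Sum = (12 + 16 + 8 + 48 + 12)/40 = 96/40

L = 96/40 = 2.4000 bits/symbol


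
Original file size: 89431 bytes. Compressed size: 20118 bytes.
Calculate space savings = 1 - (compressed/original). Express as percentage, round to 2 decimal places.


ratio = compressed/original = 20118/89431 = 0.224956
savings = 1 - ratio = 1 - 0.224956 = 0.775044
as a percentage: 0.775044 * 100 = 77.5%

Space savings = 1 - 20118/89431 = 77.5%


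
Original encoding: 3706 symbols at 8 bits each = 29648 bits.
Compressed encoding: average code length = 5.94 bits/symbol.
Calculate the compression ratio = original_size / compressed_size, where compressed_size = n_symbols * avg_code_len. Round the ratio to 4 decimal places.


original_size = n_symbols * orig_bits = 3706 * 8 = 29648 bits
compressed_size = n_symbols * avg_code_len = 3706 * 5.94 = 22013.64 bits
ratio = original_size / compressed_size = 29648 / 22013.64 = 1.3468

Compression ratio = 1.3468


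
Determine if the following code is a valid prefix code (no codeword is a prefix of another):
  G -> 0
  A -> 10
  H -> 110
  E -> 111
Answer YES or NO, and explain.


Checking each pair (does one codeword prefix another?):
  G='0' vs A='10': no prefix
  G='0' vs H='110': no prefix
  G='0' vs E='111': no prefix
  A='10' vs G='0': no prefix
  A='10' vs H='110': no prefix
  A='10' vs E='111': no prefix
  H='110' vs G='0': no prefix
  H='110' vs A='10': no prefix
  H='110' vs E='111': no prefix
  E='111' vs G='0': no prefix
  E='111' vs A='10': no prefix
  E='111' vs H='110': no prefix
No violation found over all pairs.

YES -- this is a valid prefix code. No codeword is a prefix of any other codeword.


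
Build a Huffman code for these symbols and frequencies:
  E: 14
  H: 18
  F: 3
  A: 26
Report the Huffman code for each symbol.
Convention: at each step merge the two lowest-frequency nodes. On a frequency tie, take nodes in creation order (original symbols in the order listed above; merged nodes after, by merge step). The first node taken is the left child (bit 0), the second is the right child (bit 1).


Huffman tree construction:
Step 1: Merge F(3) + E(14) = 17
Step 2: Merge (F+E)(17) + H(18) = 35
Step 3: Merge A(26) + ((F+E)+H)(35) = 61
Read each symbol's code off the tree from the root (left child = 0, right child = 1).

Codes:
  E: 101 (length 3)
  H: 11 (length 2)
  F: 100 (length 3)
  A: 0 (length 1)
Average code length: 113/61 = 1.8525 bits/symbol
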